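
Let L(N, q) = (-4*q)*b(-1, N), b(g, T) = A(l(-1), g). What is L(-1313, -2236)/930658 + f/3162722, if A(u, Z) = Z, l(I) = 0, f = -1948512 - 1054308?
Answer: -705721460282/735853132769 ≈ -0.95905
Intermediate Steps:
f = -3002820
b(g, T) = g
L(N, q) = 4*q (L(N, q) = -4*q*(-1) = 4*q)
L(-1313, -2236)/930658 + f/3162722 = (4*(-2236))/930658 - 3002820/3162722 = -8944*1/930658 - 3002820*1/3162722 = -4472/465329 - 1501410/1581361 = -705721460282/735853132769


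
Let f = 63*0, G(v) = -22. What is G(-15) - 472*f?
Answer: -22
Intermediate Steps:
f = 0
G(-15) - 472*f = -22 - 472*0 = -22 + 0 = -22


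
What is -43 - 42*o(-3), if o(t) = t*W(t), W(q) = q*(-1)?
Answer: 335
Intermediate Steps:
W(q) = -q
o(t) = -t**2 (o(t) = t*(-t) = -t**2)
-43 - 42*o(-3) = -43 - (-42)*(-3)**2 = -43 - (-42)*9 = -43 - 42*(-9) = -43 + 378 = 335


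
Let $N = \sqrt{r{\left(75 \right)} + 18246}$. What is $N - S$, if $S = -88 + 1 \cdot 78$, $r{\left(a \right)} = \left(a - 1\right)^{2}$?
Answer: $10 + \sqrt{23722} \approx 164.02$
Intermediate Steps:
$r{\left(a \right)} = \left(-1 + a\right)^{2}$
$N = \sqrt{23722}$ ($N = \sqrt{\left(-1 + 75\right)^{2} + 18246} = \sqrt{74^{2} + 18246} = \sqrt{5476 + 18246} = \sqrt{23722} \approx 154.02$)
$S = -10$ ($S = -88 + 78 = -10$)
$N - S = \sqrt{23722} - -10 = \sqrt{23722} + 10 = 10 + \sqrt{23722}$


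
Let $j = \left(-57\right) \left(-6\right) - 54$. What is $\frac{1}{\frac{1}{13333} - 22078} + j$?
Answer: $\frac{84777386891}{294365973} \approx 288.0$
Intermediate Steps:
$j = 288$ ($j = 342 - 54 = 288$)
$\frac{1}{\frac{1}{13333} - 22078} + j = \frac{1}{\frac{1}{13333} - 22078} + 288 = \frac{1}{- \frac{294365973}{13333}} + 288 = - \frac{13333}{294365973} + 288 = \frac{84777386891}{294365973}$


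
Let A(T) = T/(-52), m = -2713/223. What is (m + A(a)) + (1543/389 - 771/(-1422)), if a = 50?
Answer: -2303493832/267267507 ≈ -8.6187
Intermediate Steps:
m = -2713/223 (m = -2713*1/223 = -2713/223 ≈ -12.166)
A(T) = -T/52 (A(T) = T*(-1/52) = -T/52)
(m + A(a)) + (1543/389 - 771/(-1422)) = (-2713/223 - 1/52*50) + (1543/389 - 771/(-1422)) = (-2713/223 - 25/26) + (1543*(1/389) - 771*(-1/1422)) = -76113/5798 + (1543/389 + 257/474) = -76113/5798 + 831355/184386 = -2303493832/267267507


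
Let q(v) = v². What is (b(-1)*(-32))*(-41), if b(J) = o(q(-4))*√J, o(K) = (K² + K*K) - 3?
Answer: 667808*I ≈ 6.6781e+5*I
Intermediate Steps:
o(K) = -3 + 2*K² (o(K) = (K² + K²) - 3 = 2*K² - 3 = -3 + 2*K²)
b(J) = 509*√J (b(J) = (-3 + 2*((-4)²)²)*√J = (-3 + 2*16²)*√J = (-3 + 2*256)*√J = (-3 + 512)*√J = 509*√J)
(b(-1)*(-32))*(-41) = ((509*√(-1))*(-32))*(-41) = ((509*I)*(-32))*(-41) = -16288*I*(-41) = 667808*I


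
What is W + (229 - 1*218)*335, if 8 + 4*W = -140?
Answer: 3648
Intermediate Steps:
W = -37 (W = -2 + (1/4)*(-140) = -2 - 35 = -37)
W + (229 - 1*218)*335 = -37 + (229 - 1*218)*335 = -37 + (229 - 218)*335 = -37 + 11*335 = -37 + 3685 = 3648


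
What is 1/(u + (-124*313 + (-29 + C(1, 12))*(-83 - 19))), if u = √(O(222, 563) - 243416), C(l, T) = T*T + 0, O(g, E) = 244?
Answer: -25271/1277368468 - I*√60793/1277368468 ≈ -1.9784e-5 - 1.9302e-7*I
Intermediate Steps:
C(l, T) = T² (C(l, T) = T² + 0 = T²)
u = 2*I*√60793 (u = √(244 - 243416) = √(-243172) = 2*I*√60793 ≈ 493.12*I)
1/(u + (-124*313 + (-29 + C(1, 12))*(-83 - 19))) = 1/(2*I*√60793 + (-124*313 + (-29 + 12²)*(-83 - 19))) = 1/(2*I*√60793 + (-38812 + (-29 + 144)*(-102))) = 1/(2*I*√60793 + (-38812 + 115*(-102))) = 1/(2*I*√60793 + (-38812 - 11730)) = 1/(2*I*√60793 - 50542) = 1/(-50542 + 2*I*√60793)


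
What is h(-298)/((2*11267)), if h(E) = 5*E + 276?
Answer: -607/11267 ≈ -0.053874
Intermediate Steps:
h(E) = 276 + 5*E
h(-298)/((2*11267)) = (276 + 5*(-298))/((2*11267)) = (276 - 1490)/22534 = -1214*1/22534 = -607/11267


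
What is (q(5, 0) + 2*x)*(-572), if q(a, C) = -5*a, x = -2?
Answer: 16588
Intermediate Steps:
(q(5, 0) + 2*x)*(-572) = (-5*5 + 2*(-2))*(-572) = (-25 - 4)*(-572) = -29*(-572) = 16588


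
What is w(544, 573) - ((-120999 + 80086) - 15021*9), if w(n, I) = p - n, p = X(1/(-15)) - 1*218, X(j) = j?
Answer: 2630099/15 ≈ 1.7534e+5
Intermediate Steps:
p = -3271/15 (p = 1/(-15) - 1*218 = -1/15 - 218 = -3271/15 ≈ -218.07)
w(n, I) = -3271/15 - n
w(544, 573) - ((-120999 + 80086) - 15021*9) = (-3271/15 - 1*544) - ((-120999 + 80086) - 15021*9) = (-3271/15 - 544) - (-40913 - 135189) = -11431/15 - 1*(-176102) = -11431/15 + 176102 = 2630099/15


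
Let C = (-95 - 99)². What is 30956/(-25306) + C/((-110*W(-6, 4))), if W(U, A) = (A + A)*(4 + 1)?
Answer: -136077877/13918300 ≈ -9.7769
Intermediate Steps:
W(U, A) = 10*A (W(U, A) = (2*A)*5 = 10*A)
C = 37636 (C = (-194)² = 37636)
30956/(-25306) + C/((-110*W(-6, 4))) = 30956/(-25306) + 37636/((-1100*4)) = 30956*(-1/25306) + 37636/((-110*40)) = -15478/12653 + 37636/(-4400) = -15478/12653 + 37636*(-1/4400) = -15478/12653 - 9409/1100 = -136077877/13918300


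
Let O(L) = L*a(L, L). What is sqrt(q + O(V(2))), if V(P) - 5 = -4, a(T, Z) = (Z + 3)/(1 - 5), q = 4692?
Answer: sqrt(4691) ≈ 68.491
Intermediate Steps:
a(T, Z) = -3/4 - Z/4 (a(T, Z) = (3 + Z)/(-4) = (3 + Z)*(-1/4) = -3/4 - Z/4)
V(P) = 1 (V(P) = 5 - 4 = 1)
O(L) = L*(-3/4 - L/4)
sqrt(q + O(V(2))) = sqrt(4692 - 1/4*1*(3 + 1)) = sqrt(4692 - 1/4*1*4) = sqrt(4692 - 1) = sqrt(4691)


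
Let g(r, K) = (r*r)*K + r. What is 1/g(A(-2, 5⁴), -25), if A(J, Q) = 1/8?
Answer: -64/17 ≈ -3.7647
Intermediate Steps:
A(J, Q) = ⅛
g(r, K) = r + K*r² (g(r, K) = r²*K + r = K*r² + r = r + K*r²)
1/g(A(-2, 5⁴), -25) = 1/((1 - 25*⅛)/8) = 1/((1 - 25/8)/8) = 1/((⅛)*(-17/8)) = 1/(-17/64) = -64/17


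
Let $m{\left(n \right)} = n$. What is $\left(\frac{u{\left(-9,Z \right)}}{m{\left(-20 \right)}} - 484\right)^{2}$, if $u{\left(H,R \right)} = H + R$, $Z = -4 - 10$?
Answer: $\frac{93257649}{400} \approx 2.3314 \cdot 10^{5}$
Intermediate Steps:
$Z = -14$
$\left(\frac{u{\left(-9,Z \right)}}{m{\left(-20 \right)}} - 484\right)^{2} = \left(\frac{-9 - 14}{-20} - 484\right)^{2} = \left(\left(-23\right) \left(- \frac{1}{20}\right) - 484\right)^{2} = \left(\frac{23}{20} - 484\right)^{2} = \left(- \frac{9657}{20}\right)^{2} = \frac{93257649}{400}$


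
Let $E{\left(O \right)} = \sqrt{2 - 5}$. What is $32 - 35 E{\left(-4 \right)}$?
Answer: $32 - 35 i \sqrt{3} \approx 32.0 - 60.622 i$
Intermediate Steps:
$E{\left(O \right)} = i \sqrt{3}$ ($E{\left(O \right)} = \sqrt{-3} = i \sqrt{3}$)
$32 - 35 E{\left(-4 \right)} = 32 - 35 i \sqrt{3}$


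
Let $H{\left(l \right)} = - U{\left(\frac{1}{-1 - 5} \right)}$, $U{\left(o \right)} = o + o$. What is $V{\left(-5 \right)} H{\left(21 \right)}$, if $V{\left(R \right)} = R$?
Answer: $- \frac{5}{3} \approx -1.6667$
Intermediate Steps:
$U{\left(o \right)} = 2 o$
$H{\left(l \right)} = \frac{1}{3}$ ($H{\left(l \right)} = - \frac{2}{-1 - 5} = - \frac{2}{-6} = - \frac{2 \left(-1\right)}{6} = \left(-1\right) \left(- \frac{1}{3}\right) = \frac{1}{3}$)
$V{\left(-5 \right)} H{\left(21 \right)} = \left(-5\right) \frac{1}{3} = - \frac{5}{3}$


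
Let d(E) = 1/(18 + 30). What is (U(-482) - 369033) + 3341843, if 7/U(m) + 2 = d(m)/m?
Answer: 137560675178/46273 ≈ 2.9728e+6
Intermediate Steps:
d(E) = 1/48
U(m) = 7/(-2 + 1/(48*m))
(U(-482) - 369033) + 3341843 = (-336*(-482)/(-1 + 96*(-482)) - 369033) + 3341843 = (-336*(-482)/(-1 - 46272) - 369033) + 3341843 = (-336*(-482)/(-46273) - 369033) + 3341843 = (-336*(-482)*(-1/46273) - 369033) + 3341843 = (-161952/46273 - 369033) + 3341843 = -17076425961/46273 + 3341843 = 137560675178/46273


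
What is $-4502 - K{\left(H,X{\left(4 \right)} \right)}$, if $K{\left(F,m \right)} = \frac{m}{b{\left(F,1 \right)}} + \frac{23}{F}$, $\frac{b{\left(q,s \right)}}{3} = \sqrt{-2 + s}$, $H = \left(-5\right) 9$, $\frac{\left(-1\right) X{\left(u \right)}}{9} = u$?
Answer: $- \frac{202567}{45} - 12 i \approx -4501.5 - 12.0 i$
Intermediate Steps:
$X{\left(u \right)} = - 9 u$
$H = -45$
$b{\left(q,s \right)} = 3 \sqrt{-2 + s}$
$K{\left(F,m \right)} = \frac{23}{F} - \frac{i m}{3}$ ($K{\left(F,m \right)} = \frac{m}{3 \sqrt{-2 + 1}} + \frac{23}{F} = \frac{m}{3 \sqrt{-1}} + \frac{23}{F} = \frac{m}{3 i} + \frac{23}{F} = m \left(- \frac{i}{3}\right) + \frac{23}{F} = - \frac{i m}{3} + \frac{23}{F} = \frac{23}{F} - \frac{i m}{3}$)
$-4502 - K{\left(H,X{\left(4 \right)} \right)} = -4502 - \left(\frac{23}{-45} - \frac{i \left(\left(-9\right) 4\right)}{3}\right) = -4502 - \left(23 \left(- \frac{1}{45}\right) - \frac{1}{3} i \left(-36\right)\right) = -4502 - \left(- \frac{23}{45} + 12 i\right) = -4502 + \left(\frac{23}{45} - 12 i\right) = - \frac{202567}{45} - 12 i$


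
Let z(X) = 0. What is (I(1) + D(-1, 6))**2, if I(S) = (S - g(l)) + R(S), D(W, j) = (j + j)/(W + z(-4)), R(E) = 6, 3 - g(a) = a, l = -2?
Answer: 100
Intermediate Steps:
g(a) = 3 - a
D(W, j) = 2*j/W (D(W, j) = (j + j)/(W + 0) = (2*j)/W = 2*j/W)
I(S) = 1 + S (I(S) = (S - (3 - 1*(-2))) + 6 = (S - (3 + 2)) + 6 = (S - 1*5) + 6 = (S - 5) + 6 = (-5 + S) + 6 = 1 + S)
(I(1) + D(-1, 6))**2 = ((1 + 1) + 2*6/(-1))**2 = (2 + 2*6*(-1))**2 = (2 - 12)**2 = (-10)**2 = 100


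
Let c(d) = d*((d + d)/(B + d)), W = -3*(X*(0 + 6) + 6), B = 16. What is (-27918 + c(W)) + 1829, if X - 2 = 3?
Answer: -605879/23 ≈ -26343.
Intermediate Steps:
X = 5 (X = 2 + 3 = 5)
W = -108 (W = -3*(5*(0 + 6) + 6) = -3*(5*6 + 6) = -3*(30 + 6) = -3*36 = -108)
c(d) = 2*d²/(16 + d) (c(d) = d*((d + d)/(16 + d)) = d*((2*d)/(16 + d)) = d*(2*d/(16 + d)) = 2*d²/(16 + d))
(-27918 + c(W)) + 1829 = (-27918 + 2*(-108)²/(16 - 108)) + 1829 = (-27918 + 2*11664/(-92)) + 1829 = (-27918 + 2*11664*(-1/92)) + 1829 = (-27918 - 5832/23) + 1829 = -647946/23 + 1829 = -605879/23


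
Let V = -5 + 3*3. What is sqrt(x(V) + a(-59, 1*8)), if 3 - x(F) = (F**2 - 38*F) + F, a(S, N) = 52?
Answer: sqrt(187) ≈ 13.675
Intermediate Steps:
V = 4 (V = -5 + 9 = 4)
x(F) = 3 - F**2 + 37*F (x(F) = 3 - ((F**2 - 38*F) + F) = 3 - (F**2 - 37*F) = 3 + (-F**2 + 37*F) = 3 - F**2 + 37*F)
sqrt(x(V) + a(-59, 1*8)) = sqrt((3 - 1*4**2 + 37*4) + 52) = sqrt((3 - 1*16 + 148) + 52) = sqrt((3 - 16 + 148) + 52) = sqrt(135 + 52) = sqrt(187)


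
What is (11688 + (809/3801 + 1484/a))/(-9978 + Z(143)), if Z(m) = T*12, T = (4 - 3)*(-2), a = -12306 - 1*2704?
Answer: -333421041643/285322103010 ≈ -1.1686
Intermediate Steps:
a = -15010 (a = -12306 - 2704 = -15010)
T = -2 (T = 1*(-2) = -2)
Z(m) = -24 (Z(m) = -2*12 = -24)
(11688 + (809/3801 + 1484/a))/(-9978 + Z(143)) = (11688 + (809/3801 + 1484/(-15010)))/(-9978 - 24) = (11688 + (809*(1/3801) + 1484*(-1/15010)))/(-10002) = (11688 + (809/3801 - 742/7505))*(-1/10002) = (11688 + 3251203/28526505)*(-1/10002) = (333421041643/28526505)*(-1/10002) = -333421041643/285322103010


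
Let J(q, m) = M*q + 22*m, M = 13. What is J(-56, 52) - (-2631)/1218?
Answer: 169773/406 ≈ 418.16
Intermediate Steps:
J(q, m) = 13*q + 22*m
J(-56, 52) - (-2631)/1218 = (13*(-56) + 22*52) - (-2631)/1218 = (-728 + 1144) - (-2631)/1218 = 416 - 1*(-877/406) = 416 + 877/406 = 169773/406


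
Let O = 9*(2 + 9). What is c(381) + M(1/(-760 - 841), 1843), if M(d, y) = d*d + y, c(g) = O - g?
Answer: 4001156762/2563201 ≈ 1561.0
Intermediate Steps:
O = 99 (O = 9*11 = 99)
c(g) = 99 - g
M(d, y) = y + d² (M(d, y) = d² + y = y + d²)
c(381) + M(1/(-760 - 841), 1843) = (99 - 1*381) + (1843 + (1/(-760 - 841))²) = (99 - 381) + (1843 + (1/(-1601))²) = -282 + (1843 + (-1/1601)²) = -282 + (1843 + 1/2563201) = -282 + 4723979444/2563201 = 4001156762/2563201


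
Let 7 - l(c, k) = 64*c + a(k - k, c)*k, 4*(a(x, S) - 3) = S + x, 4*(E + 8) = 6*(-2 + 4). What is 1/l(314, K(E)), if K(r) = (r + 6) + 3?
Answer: -1/20415 ≈ -4.8984e-5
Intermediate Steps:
E = -5 (E = -8 + (6*(-2 + 4))/4 = -8 + (6*2)/4 = -8 + (1/4)*12 = -8 + 3 = -5)
a(x, S) = 3 + S/4 + x/4 (a(x, S) = 3 + (S + x)/4 = 3 + (S/4 + x/4) = 3 + S/4 + x/4)
K(r) = 9 + r (K(r) = (6 + r) + 3 = 9 + r)
l(c, k) = 7 - 64*c - k*(3 + c/4) (l(c, k) = 7 - (64*c + (3 + c/4 + (k - k)/4)*k) = 7 - (64*c + (3 + c/4 + (1/4)*0)*k) = 7 - (64*c + (3 + c/4 + 0)*k) = 7 - (64*c + (3 + c/4)*k) = 7 - (64*c + k*(3 + c/4)) = 7 + (-64*c - k*(3 + c/4)) = 7 - 64*c - k*(3 + c/4))
1/l(314, K(E)) = 1/(7 - 64*314 - (9 - 5)*(12 + 314)/4) = 1/(7 - 20096 - 1/4*4*326) = 1/(7 - 20096 - 326) = 1/(-20415) = -1/20415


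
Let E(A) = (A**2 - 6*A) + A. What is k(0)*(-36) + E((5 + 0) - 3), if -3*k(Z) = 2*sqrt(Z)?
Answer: -6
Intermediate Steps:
k(Z) = -2*sqrt(Z)/3
E(A) = A**2 - 5*A
k(0)*(-36) + E((5 + 0) - 3) = -2*sqrt(0)/3*(-36) + ((5 + 0) - 3)*(-5 + ((5 + 0) - 3)) = -2/3*0*(-36) + (5 - 3)*(-5 + (5 - 3)) = 0*(-36) + 2*(-5 + 2) = 0 + 2*(-3) = 0 - 6 = -6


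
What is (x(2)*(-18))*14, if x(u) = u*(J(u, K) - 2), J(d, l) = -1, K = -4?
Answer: 1512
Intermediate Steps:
x(u) = -3*u (x(u) = u*(-1 - 2) = u*(-3) = -3*u)
(x(2)*(-18))*14 = (-3*2*(-18))*14 = -6*(-18)*14 = 108*14 = 1512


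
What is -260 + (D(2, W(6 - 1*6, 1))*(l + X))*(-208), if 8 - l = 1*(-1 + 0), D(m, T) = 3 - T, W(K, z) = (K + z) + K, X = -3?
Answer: -2756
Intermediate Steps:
W(K, z) = z + 2*K
l = 9 (l = 8 - (-1 + 0) = 8 - (-1) = 8 - 1*(-1) = 8 + 1 = 9)
-260 + (D(2, W(6 - 1*6, 1))*(l + X))*(-208) = -260 + ((3 - (1 + 2*(6 - 1*6)))*(9 - 3))*(-208) = -260 + ((3 - (1 + 2*(6 - 6)))*6)*(-208) = -260 + ((3 - (1 + 2*0))*6)*(-208) = -260 + ((3 - (1 + 0))*6)*(-208) = -260 + ((3 - 1*1)*6)*(-208) = -260 + ((3 - 1)*6)*(-208) = -260 + (2*6)*(-208) = -260 + 12*(-208) = -260 - 2496 = -2756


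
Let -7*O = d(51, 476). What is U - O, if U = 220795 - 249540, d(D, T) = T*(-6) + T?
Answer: -29085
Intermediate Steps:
d(D, T) = -5*T (d(D, T) = -6*T + T = -5*T)
O = 340 (O = -(-5)*476/7 = -1/7*(-2380) = 340)
U = -28745
U - O = -28745 - 1*340 = -28745 - 340 = -29085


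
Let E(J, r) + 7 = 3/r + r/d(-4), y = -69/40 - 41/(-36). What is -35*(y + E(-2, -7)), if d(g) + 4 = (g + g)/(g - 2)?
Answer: 6791/36 ≈ 188.64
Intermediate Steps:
d(g) = -4 + 2*g/(-2 + g) (d(g) = -4 + (g + g)/(g - 2) = -4 + (2*g)/(-2 + g) = -4 + 2*g/(-2 + g))
y = -211/360 (y = -69*1/40 - 41*(-1/36) = -69/40 + 41/36 = -211/360 ≈ -0.58611)
E(J, r) = -7 + 3/r - 3*r/8 (E(J, r) = -7 + (3/r + r/((2*(4 - 1*(-4))/(-2 - 4)))) = -7 + (3/r + r/((2*(4 + 4)/(-6)))) = -7 + (3/r + r/((2*(-⅙)*8))) = -7 + (3/r + r/(-8/3)) = -7 + (3/r + r*(-3/8)) = -7 + (3/r - 3*r/8) = -7 + 3/r - 3*r/8)
-35*(y + E(-2, -7)) = -35*(-211/360 + (-7 + 3/(-7) - 3/8*(-7))) = -35*(-211/360 + (-7 + 3*(-⅐) + 21/8)) = -35*(-211/360 + (-7 - 3/7 + 21/8)) = -35*(-211/360 - 269/56) = -35*(-6791/1260) = 6791/36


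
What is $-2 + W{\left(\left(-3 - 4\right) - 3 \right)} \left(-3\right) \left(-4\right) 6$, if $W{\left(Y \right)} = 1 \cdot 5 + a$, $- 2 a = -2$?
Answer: $430$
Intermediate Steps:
$a = 1$ ($a = \left(- \frac{1}{2}\right) \left(-2\right) = 1$)
$W{\left(Y \right)} = 6$ ($W{\left(Y \right)} = 1 \cdot 5 + 1 = 5 + 1 = 6$)
$-2 + W{\left(\left(-3 - 4\right) - 3 \right)} \left(-3\right) \left(-4\right) 6 = -2 + 6 \left(-3\right) \left(-4\right) 6 = -2 + 6 \cdot 12 \cdot 6 = -2 + 6 \cdot 72 = -2 + 432 = 430$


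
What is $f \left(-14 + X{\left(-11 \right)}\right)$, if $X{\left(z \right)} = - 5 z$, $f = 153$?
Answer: $6273$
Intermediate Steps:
$f \left(-14 + X{\left(-11 \right)}\right) = 153 \left(-14 - -55\right) = 153 \left(-14 + 55\right) = 153 \cdot 41 = 6273$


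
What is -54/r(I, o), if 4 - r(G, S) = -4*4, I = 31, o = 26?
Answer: -27/10 ≈ -2.7000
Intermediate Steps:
r(G, S) = 20 (r(G, S) = 4 - (-4)*4 = 4 - 1*(-16) = 4 + 16 = 20)
-54/r(I, o) = -54/20 = -54*1/20 = -27/10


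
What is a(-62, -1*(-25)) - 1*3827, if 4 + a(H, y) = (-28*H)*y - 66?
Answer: 39503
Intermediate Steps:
a(H, y) = -70 - 28*H*y (a(H, y) = -4 + ((-28*H)*y - 66) = -4 + (-28*H*y - 66) = -4 + (-66 - 28*H*y) = -70 - 28*H*y)
a(-62, -1*(-25)) - 1*3827 = (-70 - 28*(-62)*(-1*(-25))) - 1*3827 = (-70 - 28*(-62)*25) - 3827 = (-70 + 43400) - 3827 = 43330 - 3827 = 39503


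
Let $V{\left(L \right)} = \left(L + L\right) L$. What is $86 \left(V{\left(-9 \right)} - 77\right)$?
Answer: $7310$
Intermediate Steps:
$V{\left(L \right)} = 2 L^{2}$ ($V{\left(L \right)} = 2 L L = 2 L^{2}$)
$86 \left(V{\left(-9 \right)} - 77\right) = 86 \left(2 \left(-9\right)^{2} - 77\right) = 86 \left(2 \cdot 81 - 77\right) = 86 \left(162 - 77\right) = 86 \cdot 85 = 7310$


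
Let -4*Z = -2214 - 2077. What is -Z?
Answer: -4291/4 ≈ -1072.8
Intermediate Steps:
Z = 4291/4 (Z = -(-2214 - 2077)/4 = -¼*(-4291) = 4291/4 ≈ 1072.8)
-Z = -1*4291/4 = -4291/4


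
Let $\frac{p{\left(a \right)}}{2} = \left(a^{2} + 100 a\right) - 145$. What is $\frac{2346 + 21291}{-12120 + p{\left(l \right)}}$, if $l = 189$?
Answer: $\frac{23637}{96832} \approx 0.2441$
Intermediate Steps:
$p{\left(a \right)} = -290 + 2 a^{2} + 200 a$ ($p{\left(a \right)} = 2 \left(\left(a^{2} + 100 a\right) - 145\right) = 2 \left(-145 + a^{2} + 100 a\right) = -290 + 2 a^{2} + 200 a$)
$\frac{2346 + 21291}{-12120 + p{\left(l \right)}} = \frac{2346 + 21291}{-12120 + \left(-290 + 2 \cdot 189^{2} + 200 \cdot 189\right)} = \frac{23637}{-12120 + \left(-290 + 2 \cdot 35721 + 37800\right)} = \frac{23637}{-12120 + \left(-290 + 71442 + 37800\right)} = \frac{23637}{-12120 + 108952} = \frac{23637}{96832}$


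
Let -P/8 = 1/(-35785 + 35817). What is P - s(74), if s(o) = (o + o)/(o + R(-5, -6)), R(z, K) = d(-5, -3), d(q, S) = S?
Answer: -663/284 ≈ -2.3345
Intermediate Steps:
P = -¼ (P = -8/(-35785 + 35817) = -8/32 = -8*1/32 = -¼ ≈ -0.25000)
R(z, K) = -3
s(o) = 2*o/(-3 + o) (s(o) = (o + o)/(o - 3) = (2*o)/(-3 + o) = 2*o/(-3 + o))
P - s(74) = -¼ - 2*74/(-3 + 74) = -¼ - 2*74/71 = -¼ - 1*148/71 = -¼ - 148/71 = -663/284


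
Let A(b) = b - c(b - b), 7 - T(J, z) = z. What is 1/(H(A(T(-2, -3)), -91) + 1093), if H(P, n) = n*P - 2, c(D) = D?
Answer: 1/181 ≈ 0.0055249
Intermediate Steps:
T(J, z) = 7 - z
A(b) = b (A(b) = b - (b - b) = b - 1*0 = b + 0 = b)
H(P, n) = -2 + P*n (H(P, n) = P*n - 2 = -2 + P*n)
1/(H(A(T(-2, -3)), -91) + 1093) = 1/((-2 + (7 - 1*(-3))*(-91)) + 1093) = 1/((-2 + (7 + 3)*(-91)) + 1093) = 1/((-2 + 10*(-91)) + 1093) = 1/((-2 - 910) + 1093) = 1/(-912 + 1093) = 1/181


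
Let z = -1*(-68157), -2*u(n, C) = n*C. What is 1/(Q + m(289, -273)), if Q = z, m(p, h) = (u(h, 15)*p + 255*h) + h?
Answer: 2/1179993 ≈ 1.6949e-6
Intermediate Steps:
u(n, C) = -C*n/2 (u(n, C) = -n*C/2 = -C*n/2)
z = 68157
m(p, h) = 256*h - 15*h*p/2 (m(p, h) = ((-1/2*15*h)*p + 255*h) + h = ((-15*h/2)*p + 255*h) + h = (-15*h*p/2 + 255*h) + h = (255*h - 15*h*p/2) + h = 256*h - 15*h*p/2)
Q = 68157
1/(Q + m(289, -273)) = 1/(68157 + (1/2)*(-273)*(512 - 15*289)) = 1/(68157 + (1/2)*(-273)*(512 - 4335)) = 1/(68157 + (1/2)*(-273)*(-3823)) = 1/(68157 + 1043679/2) = 1/(1179993/2) = 2/1179993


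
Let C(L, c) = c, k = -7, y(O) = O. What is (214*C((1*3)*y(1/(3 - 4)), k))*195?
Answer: -292110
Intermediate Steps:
(214*C((1*3)*y(1/(3 - 4)), k))*195 = (214*(-7))*195 = -1498*195 = -292110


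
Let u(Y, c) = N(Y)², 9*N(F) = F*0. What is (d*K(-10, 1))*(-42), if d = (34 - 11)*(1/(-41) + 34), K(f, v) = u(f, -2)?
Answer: 0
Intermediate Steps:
N(F) = 0 (N(F) = (F*0)/9 = (⅑)*0 = 0)
u(Y, c) = 0 (u(Y, c) = 0² = 0)
K(f, v) = 0
d = 32039/41 (d = 23*(-1/41 + 34) = 23*(1393/41) = 32039/41 ≈ 781.44)
(d*K(-10, 1))*(-42) = ((32039/41)*0)*(-42) = 0*(-42) = 0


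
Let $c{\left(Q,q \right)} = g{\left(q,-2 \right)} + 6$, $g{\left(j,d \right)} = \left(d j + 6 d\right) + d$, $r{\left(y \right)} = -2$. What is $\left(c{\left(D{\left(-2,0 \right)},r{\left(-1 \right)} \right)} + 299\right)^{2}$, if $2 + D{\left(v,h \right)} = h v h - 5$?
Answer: $87025$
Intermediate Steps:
$D{\left(v,h \right)} = -7 + v h^{2}$ ($D{\left(v,h \right)} = -2 + \left(h v h - 5\right) = -2 + \left(v h^{2} - 5\right) = -2 + \left(-5 + v h^{2}\right) = -7 + v h^{2}$)
$g{\left(j,d \right)} = 7 d + d j$ ($g{\left(j,d \right)} = \left(6 d + d j\right) + d = 7 d + d j$)
$c{\left(Q,q \right)} = -8 - 2 q$ ($c{\left(Q,q \right)} = - 2 \left(7 + q\right) + 6 = \left(-14 - 2 q\right) + 6 = -8 - 2 q$)
$\left(c{\left(D{\left(-2,0 \right)},r{\left(-1 \right)} \right)} + 299\right)^{2} = \left(\left(-8 - -4\right) + 299\right)^{2} = \left(\left(-8 + 4\right) + 299\right)^{2} = \left(-4 + 299\right)^{2} = 295^{2} = 87025$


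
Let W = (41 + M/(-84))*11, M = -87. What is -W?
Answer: -12947/28 ≈ -462.39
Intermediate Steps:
W = 12947/28 (W = (41 - 87/(-84))*11 = (41 - 87*(-1/84))*11 = (41 + 29/28)*11 = (1177/28)*11 = 12947/28 ≈ 462.39)
-W = -1*12947/28 = -12947/28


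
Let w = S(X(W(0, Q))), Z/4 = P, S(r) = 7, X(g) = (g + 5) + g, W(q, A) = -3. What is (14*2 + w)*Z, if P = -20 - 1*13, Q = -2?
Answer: -4620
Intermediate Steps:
X(g) = 5 + 2*g (X(g) = (5 + g) + g = 5 + 2*g)
P = -33 (P = -20 - 13 = -33)
Z = -132 (Z = 4*(-33) = -132)
w = 7
(14*2 + w)*Z = (14*2 + 7)*(-132) = (28 + 7)*(-132) = 35*(-132) = -4620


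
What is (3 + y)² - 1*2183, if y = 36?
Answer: -662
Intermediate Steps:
(3 + y)² - 1*2183 = (3 + 36)² - 1*2183 = 39² - 2183 = 1521 - 2183 = -662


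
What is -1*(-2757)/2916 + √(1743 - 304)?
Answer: 919/972 + √1439 ≈ 38.880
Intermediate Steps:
-1*(-2757)/2916 + √(1743 - 304) = 2757*(1/2916) + √1439 = 919/972 + √1439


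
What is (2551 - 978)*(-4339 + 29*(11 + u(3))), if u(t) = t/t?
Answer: -6277843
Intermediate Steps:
u(t) = 1
(2551 - 978)*(-4339 + 29*(11 + u(3))) = (2551 - 978)*(-4339 + 29*(11 + 1)) = 1573*(-4339 + 29*12) = 1573*(-4339 + 348) = 1573*(-3991) = -6277843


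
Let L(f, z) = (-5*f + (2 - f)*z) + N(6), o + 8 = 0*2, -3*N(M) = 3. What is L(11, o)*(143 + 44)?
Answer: 2992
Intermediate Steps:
N(M) = -1 (N(M) = -⅓*3 = -1)
o = -8 (o = -8 + 0*2 = -8 + 0 = -8)
L(f, z) = -1 - 5*f + z*(2 - f) (L(f, z) = (-5*f + (2 - f)*z) - 1 = (-5*f + z*(2 - f)) - 1 = -1 - 5*f + z*(2 - f))
L(11, o)*(143 + 44) = (-1 - 5*11 + 2*(-8) - 1*11*(-8))*(143 + 44) = (-1 - 55 - 16 + 88)*187 = 16*187 = 2992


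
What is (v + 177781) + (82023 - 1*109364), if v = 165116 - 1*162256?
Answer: 153300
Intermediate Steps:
v = 2860 (v = 165116 - 162256 = 2860)
(v + 177781) + (82023 - 1*109364) = (2860 + 177781) + (82023 - 1*109364) = 180641 + (82023 - 109364) = 180641 - 27341 = 153300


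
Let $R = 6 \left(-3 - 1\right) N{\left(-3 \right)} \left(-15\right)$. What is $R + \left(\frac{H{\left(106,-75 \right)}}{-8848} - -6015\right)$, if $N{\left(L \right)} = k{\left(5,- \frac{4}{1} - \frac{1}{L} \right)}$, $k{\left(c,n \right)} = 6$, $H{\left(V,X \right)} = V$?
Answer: $\frac{36166147}{4424} \approx 8175.0$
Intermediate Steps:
$N{\left(L \right)} = 6$
$R = 2160$ ($R = 6 \left(-3 - 1\right) 6 \left(-15\right) = 6 \left(-4\right) 6 \left(-15\right) = \left(-24\right) 6 \left(-15\right) = \left(-144\right) \left(-15\right) = 2160$)
$R + \left(\frac{H{\left(106,-75 \right)}}{-8848} - -6015\right) = 2160 + \left(\frac{106}{-8848} - -6015\right) = 2160 + \left(106 \left(- \frac{1}{8848}\right) + 6015\right) = 2160 + \left(- \frac{53}{4424} + 6015\right) = 2160 + \frac{26610307}{4424} = \frac{36166147}{4424}$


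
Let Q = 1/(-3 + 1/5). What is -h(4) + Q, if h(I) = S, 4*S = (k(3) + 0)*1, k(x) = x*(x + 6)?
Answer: -199/28 ≈ -7.1071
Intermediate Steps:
k(x) = x*(6 + x)
Q = -5/14 (Q = 1/(-3 + ⅕) = 1/(-14/5) = -5/14 ≈ -0.35714)
S = 27/4 (S = ((3*(6 + 3) + 0)*1)/4 = ((3*9 + 0)*1)/4 = ((27 + 0)*1)/4 = (27*1)/4 = (¼)*27 = 27/4 ≈ 6.7500)
h(I) = 27/4
-h(4) + Q = -1*27/4 - 5/14 = -27/4 - 5/14 = -199/28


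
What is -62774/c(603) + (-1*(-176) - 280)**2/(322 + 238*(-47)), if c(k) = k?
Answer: -43031174/409437 ≈ -105.10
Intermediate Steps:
-62774/c(603) + (-1*(-176) - 280)**2/(322 + 238*(-47)) = -62774/603 + (-1*(-176) - 280)**2/(322 + 238*(-47)) = -62774*1/603 + (176 - 280)**2/(322 - 11186) = -62774/603 + (-104)**2/(-10864) = -62774/603 + 10816*(-1/10864) = -62774/603 - 676/679 = -43031174/409437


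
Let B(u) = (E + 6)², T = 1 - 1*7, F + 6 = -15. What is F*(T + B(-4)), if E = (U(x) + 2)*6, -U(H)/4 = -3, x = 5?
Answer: -169974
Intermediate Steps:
U(H) = 12 (U(H) = -4*(-3) = 12)
F = -21 (F = -6 - 15 = -21)
E = 84 (E = (12 + 2)*6 = 14*6 = 84)
T = -6 (T = 1 - 7 = -6)
B(u) = 8100 (B(u) = (84 + 6)² = 90² = 8100)
F*(T + B(-4)) = -21*(-6 + 8100) = -21*8094 = -169974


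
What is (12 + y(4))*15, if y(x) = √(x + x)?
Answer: 180 + 30*√2 ≈ 222.43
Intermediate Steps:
y(x) = √2*√x (y(x) = √(2*x) = √2*√x)
(12 + y(4))*15 = (12 + √2*√4)*15 = (12 + √2*2)*15 = (12 + 2*√2)*15 = 180 + 30*√2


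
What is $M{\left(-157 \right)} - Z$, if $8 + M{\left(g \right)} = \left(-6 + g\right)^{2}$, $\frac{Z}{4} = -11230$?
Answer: $71481$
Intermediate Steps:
$Z = -44920$ ($Z = 4 \left(-11230\right) = -44920$)
$M{\left(g \right)} = -8 + \left(-6 + g\right)^{2}$
$M{\left(-157 \right)} - Z = \left(-8 + \left(-6 - 157\right)^{2}\right) - -44920 = \left(-8 + \left(-163\right)^{2}\right) + 44920 = \left(-8 + 26569\right) + 44920 = 26561 + 44920 = 71481$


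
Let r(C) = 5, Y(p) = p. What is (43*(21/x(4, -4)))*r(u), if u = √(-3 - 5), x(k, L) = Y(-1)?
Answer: -4515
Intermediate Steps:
x(k, L) = -1
u = 2*I*√2 (u = √(-8) = 2*I*√2 ≈ 2.8284*I)
(43*(21/x(4, -4)))*r(u) = (43*(21/(-1)))*5 = (43*(21*(-1)))*5 = (43*(-21))*5 = -903*5 = -4515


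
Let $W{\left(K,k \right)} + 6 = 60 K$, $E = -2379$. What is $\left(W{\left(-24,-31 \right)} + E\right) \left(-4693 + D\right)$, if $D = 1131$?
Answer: $13624650$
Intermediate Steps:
$W{\left(K,k \right)} = -6 + 60 K$
$\left(W{\left(-24,-31 \right)} + E\right) \left(-4693 + D\right) = \left(\left(-6 + 60 \left(-24\right)\right) - 2379\right) \left(-4693 + 1131\right) = \left(\left(-6 - 1440\right) - 2379\right) \left(-3562\right) = \left(-1446 - 2379\right) \left(-3562\right) = \left(-3825\right) \left(-3562\right) = 13624650$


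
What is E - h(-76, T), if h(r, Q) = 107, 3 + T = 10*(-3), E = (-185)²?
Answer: 34118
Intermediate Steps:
E = 34225
T = -33 (T = -3 + 10*(-3) = -3 - 30 = -33)
E - h(-76, T) = 34225 - 1*107 = 34225 - 107 = 34118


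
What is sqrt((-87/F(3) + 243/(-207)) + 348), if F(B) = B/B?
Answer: 6*sqrt(3818)/23 ≈ 16.119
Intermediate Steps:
F(B) = 1
sqrt((-87/F(3) + 243/(-207)) + 348) = sqrt((-87/1 + 243/(-207)) + 348) = sqrt((-87*1 + 243*(-1/207)) + 348) = sqrt((-87 - 27/23) + 348) = sqrt(-2028/23 + 348) = sqrt(5976/23) = 6*sqrt(3818)/23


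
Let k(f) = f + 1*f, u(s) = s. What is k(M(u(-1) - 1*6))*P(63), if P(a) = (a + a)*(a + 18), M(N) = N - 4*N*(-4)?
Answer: -2429028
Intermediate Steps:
M(N) = 17*N (M(N) = N - (-16)*N = N + 16*N = 17*N)
k(f) = 2*f (k(f) = f + f = 2*f)
P(a) = 2*a*(18 + a) (P(a) = (2*a)*(18 + a) = 2*a*(18 + a))
k(M(u(-1) - 1*6))*P(63) = (2*(17*(-1 - 1*6)))*(2*63*(18 + 63)) = (2*(17*(-1 - 6)))*(2*63*81) = (2*(17*(-7)))*10206 = (2*(-119))*10206 = -238*10206 = -2429028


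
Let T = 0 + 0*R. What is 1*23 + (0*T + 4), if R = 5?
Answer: 27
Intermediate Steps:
T = 0 (T = 0 + 0*5 = 0 + 0 = 0)
1*23 + (0*T + 4) = 1*23 + (0*0 + 4) = 23 + (0 + 4) = 23 + 4 = 27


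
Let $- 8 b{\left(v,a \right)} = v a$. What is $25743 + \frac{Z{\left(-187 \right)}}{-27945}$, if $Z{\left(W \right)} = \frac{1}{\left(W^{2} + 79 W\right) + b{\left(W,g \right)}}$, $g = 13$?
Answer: $\frac{117978934751857}{4582952055} \approx 25743.0$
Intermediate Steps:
$b{\left(v,a \right)} = - \frac{a v}{8}$ ($b{\left(v,a \right)} = - \frac{v a}{8} = - \frac{a v}{8}$)
$Z{\left(W \right)} = \frac{1}{W^{2} + \frac{619 W}{8}}$ ($Z{\left(W \right)} = \frac{1}{\left(W^{2} + 79 W\right) - \frac{13 W}{8}} = \frac{1}{W^{2} + \frac{619 W}{8}}$)
$25743 + \frac{Z{\left(-187 \right)}}{-27945} = 25743 + \frac{8 \frac{1}{-187} \frac{1}{619 + 8 \left(-187\right)}}{-27945} = 25743 + 8 \left(- \frac{1}{187}\right) \frac{1}{619 - 1496} \left(- \frac{1}{27945}\right) = 25743 + 8 \left(- \frac{1}{187}\right) \frac{1}{-877} \left(- \frac{1}{27945}\right) = 25743 + 8 \left(- \frac{1}{187}\right) \left(- \frac{1}{877}\right) \left(- \frac{1}{27945}\right) = 25743 + \frac{8}{163999} \left(- \frac{1}{27945}\right) = 25743 - \frac{8}{4582952055} = \frac{117978934751857}{4582952055}$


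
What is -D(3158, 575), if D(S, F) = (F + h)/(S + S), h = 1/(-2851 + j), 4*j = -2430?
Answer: -3977273/43687772 ≈ -0.091039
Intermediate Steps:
j = -1215/2 (j = (1/4)*(-2430) = -1215/2 ≈ -607.50)
h = -2/6917 (h = 1/(-2851 - 1215/2) = 1/(-6917/2) = -2/6917 ≈ -0.00028914)
D(S, F) = (-2/6917 + F)/(2*S) (D(S, F) = (F - 2/6917)/(S + S) = (-2/6917 + F)/((2*S)) = (-2/6917 + F)*(1/(2*S)) = (-2/6917 + F)/(2*S))
-D(3158, 575) = -(-2 + 6917*575)/(13834*3158) = -(-2 + 3977275)/(13834*3158) = -3977273/(13834*3158) = -1*3977273/43687772 = -3977273/43687772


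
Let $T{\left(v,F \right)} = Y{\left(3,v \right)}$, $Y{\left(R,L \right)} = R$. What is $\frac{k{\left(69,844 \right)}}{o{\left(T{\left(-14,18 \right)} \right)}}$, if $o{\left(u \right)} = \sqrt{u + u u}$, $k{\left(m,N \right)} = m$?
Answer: $\frac{23 \sqrt{3}}{2} \approx 19.919$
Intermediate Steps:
$T{\left(v,F \right)} = 3$
$o{\left(u \right)} = \sqrt{u + u^{2}}$
$\frac{k{\left(69,844 \right)}}{o{\left(T{\left(-14,18 \right)} \right)}} = \frac{69}{\sqrt{3 \left(1 + 3\right)}} = \frac{69}{\sqrt{3 \cdot 4}} = \frac{69}{\sqrt{12}} = \frac{69}{2 \sqrt{3}} = 69 \frac{\sqrt{3}}{6} = \frac{23 \sqrt{3}}{2}$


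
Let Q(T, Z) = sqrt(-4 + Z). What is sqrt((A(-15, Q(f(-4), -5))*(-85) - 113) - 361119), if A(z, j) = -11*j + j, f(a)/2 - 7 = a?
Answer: sqrt(-361232 + 2550*I) ≈ 2.121 + 601.03*I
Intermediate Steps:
f(a) = 14 + 2*a
A(z, j) = -10*j
sqrt((A(-15, Q(f(-4), -5))*(-85) - 113) - 361119) = sqrt((-10*sqrt(-4 - 5)*(-85) - 113) - 361119) = sqrt((-30*I*(-85) - 113) - 361119) = sqrt((2550*I - 113) - 361119) = sqrt((-113 + 2550*I) - 361119) = sqrt(-361232 + 2550*I)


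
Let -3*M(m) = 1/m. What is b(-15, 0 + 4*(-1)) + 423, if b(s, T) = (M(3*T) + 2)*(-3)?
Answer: 5003/12 ≈ 416.92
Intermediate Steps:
M(m) = -1/(3*m)
b(s, T) = -6 + 1/(3*T) (b(s, T) = (-1/(3*T)/3 + 2)*(-3) = (-1/(9*T) + 2)*(-3) = (2 - 1/(9*T))*(-3) = -6 + 1/(3*T))
b(-15, 0 + 4*(-1)) + 423 = (-6 + 1/(3*(0 + 4*(-1)))) + 423 = (-6 + 1/(3*(0 - 4))) + 423 = (-6 + (⅓)/(-4)) + 423 = (-6 + (⅓)*(-¼)) + 423 = (-6 - 1/12) + 423 = -73/12 + 423 = 5003/12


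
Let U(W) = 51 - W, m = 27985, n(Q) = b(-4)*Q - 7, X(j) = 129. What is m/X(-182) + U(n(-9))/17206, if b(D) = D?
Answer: 240756374/1109787 ≈ 216.94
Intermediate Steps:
n(Q) = -7 - 4*Q (n(Q) = -4*Q - 7 = -7 - 4*Q)
m/X(-182) + U(n(-9))/17206 = 27985/129 + (51 - (-7 - 4*(-9)))/17206 = 27985*(1/129) + (51 - (-7 + 36))*(1/17206) = 27985/129 + (51 - 1*29)*(1/17206) = 27985/129 + (51 - 29)*(1/17206) = 27985/129 + 22*(1/17206) = 27985/129 + 11/8603 = 240756374/1109787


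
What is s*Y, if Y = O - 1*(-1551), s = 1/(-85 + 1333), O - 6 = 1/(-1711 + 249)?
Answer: 2276333/1824576 ≈ 1.2476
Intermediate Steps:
O = 8771/1462 (O = 6 + 1/(-1711 + 249) = 6 + 1/(-1462) = 6 - 1/1462 = 8771/1462 ≈ 5.9993)
s = 1/1248 ≈ 0.00080128
Y = 2276333/1462 (Y = 8771/1462 - 1*(-1551) = 8771/1462 + 1551 = 2276333/1462 ≈ 1557.0)
s*Y = (1/1248)*(2276333/1462) = 2276333/1824576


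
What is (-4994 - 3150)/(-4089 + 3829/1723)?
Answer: 7016056/3520759 ≈ 1.9928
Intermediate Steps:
(-4994 - 3150)/(-4089 + 3829/1723) = -8144/(-4089 + 3829*(1/1723)) = -8144/(-4089 + 3829/1723) = -8144/(-7041518/1723) = -8144*(-1723/7041518) = 7016056/3520759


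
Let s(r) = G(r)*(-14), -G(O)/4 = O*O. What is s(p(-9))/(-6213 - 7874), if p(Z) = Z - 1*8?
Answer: -16184/14087 ≈ -1.1489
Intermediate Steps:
G(O) = -4*O**2 (G(O) = -4*O*O = -4*O**2)
p(Z) = -8 + Z (p(Z) = Z - 8 = -8 + Z)
s(r) = 56*r**2 (s(r) = -4*r**2*(-14) = 56*r**2)
s(p(-9))/(-6213 - 7874) = (56*(-8 - 9)**2)/(-6213 - 7874) = (56*(-17)**2)/(-14087) = (56*289)*(-1/14087) = 16184*(-1/14087) = -16184/14087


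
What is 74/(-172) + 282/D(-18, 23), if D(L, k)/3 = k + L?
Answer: 7899/430 ≈ 18.370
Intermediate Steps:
D(L, k) = 3*L + 3*k (D(L, k) = 3*(k + L) = 3*(L + k) = 3*L + 3*k)
74/(-172) + 282/D(-18, 23) = 74/(-172) + 282/(3*(-18) + 3*23) = 74*(-1/172) + 282/(-54 + 69) = -37/86 + 282/15 = -37/86 + 282*(1/15) = -37/86 + 94/5 = 7899/430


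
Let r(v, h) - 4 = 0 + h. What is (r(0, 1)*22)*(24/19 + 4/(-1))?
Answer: -5720/19 ≈ -301.05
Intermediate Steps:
r(v, h) = 4 + h (r(v, h) = 4 + (0 + h) = 4 + h)
(r(0, 1)*22)*(24/19 + 4/(-1)) = ((4 + 1)*22)*(24/19 + 4/(-1)) = (5*22)*(24*(1/19) + 4*(-1)) = 110*(24/19 - 4) = 110*(-52/19) = -5720/19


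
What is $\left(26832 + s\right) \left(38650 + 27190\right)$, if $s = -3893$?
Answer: $1510303760$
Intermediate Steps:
$\left(26832 + s\right) \left(38650 + 27190\right) = \left(26832 - 3893\right) \left(38650 + 27190\right) = 22939 \cdot 65840 = 1510303760$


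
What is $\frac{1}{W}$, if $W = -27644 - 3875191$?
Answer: $- \frac{1}{3902835} \approx -2.5622 \cdot 10^{-7}$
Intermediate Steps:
$W = -3902835$
$\frac{1}{W} = \frac{1}{-3902835} = - \frac{1}{3902835}$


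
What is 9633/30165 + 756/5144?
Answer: 6029741/12930730 ≈ 0.46631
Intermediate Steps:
9633/30165 + 756/5144 = 9633*(1/30165) + 756*(1/5144) = 3211/10055 + 189/1286 = 6029741/12930730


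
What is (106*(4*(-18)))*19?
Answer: -145008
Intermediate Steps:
(106*(4*(-18)))*19 = (106*(-72))*19 = -7632*19 = -145008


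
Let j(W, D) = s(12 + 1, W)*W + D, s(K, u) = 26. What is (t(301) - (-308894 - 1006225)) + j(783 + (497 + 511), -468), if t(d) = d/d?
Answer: 1361218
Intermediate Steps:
t(d) = 1
j(W, D) = D + 26*W (j(W, D) = 26*W + D = D + 26*W)
(t(301) - (-308894 - 1006225)) + j(783 + (497 + 511), -468) = (1 - (-308894 - 1006225)) + (-468 + 26*(783 + (497 + 511))) = (1 - 1*(-1315119)) + (-468 + 26*(783 + 1008)) = (1 + 1315119) + (-468 + 26*1791) = 1315120 + (-468 + 46566) = 1315120 + 46098 = 1361218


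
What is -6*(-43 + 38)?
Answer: 30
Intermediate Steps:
-6*(-43 + 38) = -6*(-5) = 30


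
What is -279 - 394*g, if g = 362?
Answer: -142907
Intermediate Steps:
-279 - 394*g = -279 - 394*362 = -279 - 142628 = -142907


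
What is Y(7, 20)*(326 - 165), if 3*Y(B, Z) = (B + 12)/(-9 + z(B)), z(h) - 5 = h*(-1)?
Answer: -3059/33 ≈ -92.697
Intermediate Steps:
z(h) = 5 - h (z(h) = 5 + h*(-1) = 5 - h)
Y(B, Z) = (12 + B)/(3*(-4 - B)) (Y(B, Z) = ((B + 12)/(-9 + (5 - B)))/3 = ((12 + B)/(-4 - B))/3 = (12 + B)/(3*(-4 - B)))
Y(7, 20)*(326 - 165) = ((-12 - 1*7)/(3*(4 + 7)))*(326 - 165) = ((⅓)*(-12 - 7)/11)*161 = ((⅓)*(1/11)*(-19))*161 = -19/33*161 = -3059/33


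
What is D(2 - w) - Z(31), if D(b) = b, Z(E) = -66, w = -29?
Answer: 97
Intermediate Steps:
D(2 - w) - Z(31) = (2 - 1*(-29)) - 1*(-66) = (2 + 29) + 66 = 31 + 66 = 97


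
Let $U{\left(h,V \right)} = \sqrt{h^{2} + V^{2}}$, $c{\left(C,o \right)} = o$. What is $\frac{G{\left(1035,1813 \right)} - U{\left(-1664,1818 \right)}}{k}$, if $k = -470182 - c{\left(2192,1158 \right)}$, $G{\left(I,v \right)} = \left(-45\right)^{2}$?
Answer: $- \frac{405}{94268} + \frac{\sqrt{1518505}}{235670} \approx 0.00093256$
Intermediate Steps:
$G{\left(I,v \right)} = 2025$
$U{\left(h,V \right)} = \sqrt{V^{2} + h^{2}}$
$k = -471340$ ($k = -470182 - 1158 = -471340$)
$\frac{G{\left(1035,1813 \right)} - U{\left(-1664,1818 \right)}}{k} = \frac{2025 - \sqrt{1818^{2} + \left(-1664\right)^{2}}}{-471340} = \left(2025 - \sqrt{3305124 + 2768896}\right) \left(- \frac{1}{471340}\right) = \left(2025 - \sqrt{6074020}\right) \left(- \frac{1}{471340}\right) = \left(2025 - 2 \sqrt{1518505}\right) \left(- \frac{1}{471340}\right) = - \frac{405}{94268} + \frac{\sqrt{1518505}}{235670}$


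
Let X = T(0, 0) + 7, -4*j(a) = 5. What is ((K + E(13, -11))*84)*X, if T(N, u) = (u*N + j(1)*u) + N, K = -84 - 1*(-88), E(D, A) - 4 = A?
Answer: -1764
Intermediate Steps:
E(D, A) = 4 + A
K = 4 (K = -84 + 88 = 4)
j(a) = -5/4 (j(a) = -1/4*5 = -5/4)
T(N, u) = N - 5*u/4 + N*u (T(N, u) = (u*N - 5*u/4) + N = (N*u - 5*u/4) + N = (-5*u/4 + N*u) + N = N - 5*u/4 + N*u)
X = 7 (X = (0 - 5/4*0 + 0*0) + 7 = (0 + 0 + 0) + 7 = 0 + 7 = 7)
((K + E(13, -11))*84)*X = ((4 + (4 - 11))*84)*7 = ((4 - 7)*84)*7 = -3*84*7 = -252*7 = -1764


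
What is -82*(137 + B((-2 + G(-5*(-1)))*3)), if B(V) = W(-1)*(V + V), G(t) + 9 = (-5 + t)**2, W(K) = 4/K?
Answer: -32882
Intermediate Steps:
G(t) = -9 + (-5 + t)**2
B(V) = -8*V (B(V) = (4/(-1))*(V + V) = (4*(-1))*(2*V) = -8*V)
-82*(137 + B((-2 + G(-5*(-1)))*3)) = -82*(137 - 8*(-2 + (-9 + (-5 - 5*(-1))**2))*3) = -82*(137 - 8*(-2 + (-9 + (-5 + 5)**2))*3) = -82*(137 - 8*(-2 + (-9 + 0**2))*3) = -82*(137 - 8*(-2 + (-9 + 0))*3) = -82*(137 - 8*(-2 - 9)*3) = -82*(137 - (-88)*3) = -82*(137 - 8*(-33)) = -82*(137 + 264) = -82*401 = -32882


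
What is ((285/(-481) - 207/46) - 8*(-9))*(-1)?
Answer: -64365/962 ≈ -66.907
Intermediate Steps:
((285/(-481) - 207/46) - 8*(-9))*(-1) = ((285*(-1/481) - 207*1/46) + 72)*(-1) = ((-285/481 - 9/2) + 72)*(-1) = (-4899/962 + 72)*(-1) = (64365/962)*(-1) = -64365/962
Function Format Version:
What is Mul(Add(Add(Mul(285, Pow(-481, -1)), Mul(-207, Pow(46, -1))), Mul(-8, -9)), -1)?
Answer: Rational(-64365, 962) ≈ -66.907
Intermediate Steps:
Mul(Add(Add(Mul(285, Pow(-481, -1)), Mul(-207, Pow(46, -1))), Mul(-8, -9)), -1) = Mul(Add(Add(Mul(285, Rational(-1, 481)), Mul(-207, Rational(1, 46))), 72), -1) = Mul(Add(Add(Rational(-285, 481), Rational(-9, 2)), 72), -1) = Mul(Add(Rational(-4899, 962), 72), -1) = Mul(Rational(64365, 962), -1) = Rational(-64365, 962)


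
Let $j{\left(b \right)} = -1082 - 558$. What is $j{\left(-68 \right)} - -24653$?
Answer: $23013$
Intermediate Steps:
$j{\left(b \right)} = -1640$ ($j{\left(b \right)} = -1082 - 558 = -1640$)
$j{\left(-68 \right)} - -24653 = -1640 - -24653 = -1640 + 24653 = 23013$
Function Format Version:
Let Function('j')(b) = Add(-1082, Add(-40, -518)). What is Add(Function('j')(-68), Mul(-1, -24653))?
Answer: 23013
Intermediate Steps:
Function('j')(b) = -1640 (Function('j')(b) = Add(-1082, -558) = -1640)
Add(Function('j')(-68), Mul(-1, -24653)) = Add(-1640, Mul(-1, -24653)) = Add(-1640, 24653) = 23013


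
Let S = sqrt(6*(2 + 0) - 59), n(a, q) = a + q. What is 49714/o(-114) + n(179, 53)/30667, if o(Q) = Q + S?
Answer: 2*(-762276395*I + 116*sqrt(47))/(30667*(sqrt(47) + 114*I)) ≈ -434.51 - 26.131*I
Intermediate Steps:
S = I*sqrt(47) (S = sqrt(6*2 - 59) = sqrt(12 - 59) = sqrt(-47) = I*sqrt(47) ≈ 6.8557*I)
o(Q) = Q + I*sqrt(47)
49714/o(-114) + n(179, 53)/30667 = 49714/(-114 + I*sqrt(47)) + (179 + 53)/30667 = 49714/(-114 + I*sqrt(47)) + 232*(1/30667) = 49714/(-114 + I*sqrt(47)) + 232/30667 = 232/30667 + 49714/(-114 + I*sqrt(47))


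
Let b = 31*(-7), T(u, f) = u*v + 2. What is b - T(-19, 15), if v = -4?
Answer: -295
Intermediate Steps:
T(u, f) = 2 - 4*u (T(u, f) = u*(-4) + 2 = -4*u + 2 = 2 - 4*u)
b = -217
b - T(-19, 15) = -217 - (2 - 4*(-19)) = -217 - (2 + 76) = -217 - 1*78 = -217 - 78 = -295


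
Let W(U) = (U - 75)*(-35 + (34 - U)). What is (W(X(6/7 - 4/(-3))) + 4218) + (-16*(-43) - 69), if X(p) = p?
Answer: 2235560/441 ≈ 5069.3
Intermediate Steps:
W(U) = (-1 - U)*(-75 + U) (W(U) = (-75 + U)*(-1 - U) = (-1 - U)*(-75 + U))
(W(X(6/7 - 4/(-3))) + 4218) + (-16*(-43) - 69) = ((75 - (6/7 - 4/(-3))**2 + 74*(6/7 - 4/(-3))) + 4218) + (-16*(-43) - 69) = ((75 - (6*(1/7) - 4*(-1/3))**2 + 74*(6*(1/7) - 4*(-1/3))) + 4218) + (688 - 69) = ((75 - (6/7 + 4/3)**2 + 74*(6/7 + 4/3)) + 4218) + 619 = ((75 - (46/21)**2 + 74*(46/21)) + 4218) + 619 = ((75 - 1*2116/441 + 3404/21) + 4218) + 619 = ((75 - 2116/441 + 3404/21) + 4218) + 619 = (102443/441 + 4218) + 619 = 1962581/441 + 619 = 2235560/441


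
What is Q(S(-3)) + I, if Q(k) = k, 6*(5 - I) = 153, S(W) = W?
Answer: -47/2 ≈ -23.500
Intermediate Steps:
I = -41/2 (I = 5 - 1/6*153 = 5 - 51/2 = -41/2 ≈ -20.500)
Q(S(-3)) + I = -3 - 41/2 = -47/2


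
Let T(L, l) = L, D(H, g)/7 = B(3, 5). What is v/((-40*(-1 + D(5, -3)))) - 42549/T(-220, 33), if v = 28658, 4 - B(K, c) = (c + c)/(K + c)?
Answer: 2475601/16060 ≈ 154.15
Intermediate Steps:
B(K, c) = 4 - 2*c/(K + c) (B(K, c) = 4 - (c + c)/(K + c) = 4 - 2*c/(K + c))
D(H, g) = 77/4 (D(H, g) = 7*(2*(5 + 2*3)/(3 + 5)) = 7*(2*(5 + 6)/8) = 7*(2*(1/8)*11) = 7*(11/4) = 77/4)
v/((-40*(-1 + D(5, -3)))) - 42549/T(-220, 33) = 28658/((-40*(-1 + 77/4))) - 42549/(-220) = 28658/((-40*73/4)) - 42549*(-1/220) = 28658/(-730) + 42549/220 = 28658*(-1/730) + 42549/220 = -14329/365 + 42549/220 = 2475601/16060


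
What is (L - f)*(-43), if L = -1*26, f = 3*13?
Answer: 2795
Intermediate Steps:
f = 39
L = -26
(L - f)*(-43) = (-26 - 1*39)*(-43) = (-26 - 39)*(-43) = -65*(-43) = 2795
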